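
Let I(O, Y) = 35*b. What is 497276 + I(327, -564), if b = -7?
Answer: 497031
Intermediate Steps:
I(O, Y) = -245 (I(O, Y) = 35*(-7) = -245)
497276 + I(327, -564) = 497276 - 245 = 497031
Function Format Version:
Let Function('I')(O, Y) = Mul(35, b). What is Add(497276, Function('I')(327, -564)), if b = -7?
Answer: 497031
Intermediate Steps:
Function('I')(O, Y) = -245 (Function('I')(O, Y) = Mul(35, -7) = -245)
Add(497276, Function('I')(327, -564)) = Add(497276, -245) = 497031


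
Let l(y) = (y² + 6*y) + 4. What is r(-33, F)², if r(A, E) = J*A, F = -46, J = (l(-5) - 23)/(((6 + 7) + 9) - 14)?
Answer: 9801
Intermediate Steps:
l(y) = 4 + y² + 6*y
J = -3 (J = ((4 + (-5)² + 6*(-5)) - 23)/(((6 + 7) + 9) - 14) = ((4 + 25 - 30) - 23)/((13 + 9) - 14) = (-1 - 23)/(22 - 14) = -24/8 = -24*⅛ = -3)
r(A, E) = -3*A
r(-33, F)² = (-3*(-33))² = 99² = 9801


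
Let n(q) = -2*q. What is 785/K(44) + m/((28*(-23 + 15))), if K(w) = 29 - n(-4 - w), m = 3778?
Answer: -214483/7504 ≈ -28.582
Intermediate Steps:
K(w) = 21 - 2*w (K(w) = 29 - (-2)*(-4 - w) = 29 - (8 + 2*w) = 29 + (-8 - 2*w) = 21 - 2*w)
785/K(44) + m/((28*(-23 + 15))) = 785/(21 - 2*44) + 3778/((28*(-23 + 15))) = 785/(21 - 88) + 3778/((28*(-8))) = 785/(-67) + 3778/(-224) = 785*(-1/67) + 3778*(-1/224) = -785/67 - 1889/112 = -214483/7504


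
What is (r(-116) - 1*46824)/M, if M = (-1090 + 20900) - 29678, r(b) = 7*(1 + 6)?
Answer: 46775/9868 ≈ 4.7401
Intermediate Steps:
r(b) = 49 (r(b) = 7*7 = 49)
M = -9868 (M = 19810 - 29678 = -9868)
(r(-116) - 1*46824)/M = (49 - 1*46824)/(-9868) = (49 - 46824)*(-1/9868) = -46775*(-1/9868) = 46775/9868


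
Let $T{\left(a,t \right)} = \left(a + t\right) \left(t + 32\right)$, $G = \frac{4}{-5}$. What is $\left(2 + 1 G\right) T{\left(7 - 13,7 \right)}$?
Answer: $\frac{234}{5} \approx 46.8$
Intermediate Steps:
$G = - \frac{4}{5}$ ($G = 4 \left(- \frac{1}{5}\right) = - \frac{4}{5} \approx -0.8$)
$T{\left(a,t \right)} = \left(32 + t\right) \left(a + t\right)$ ($T{\left(a,t \right)} = \left(a + t\right) \left(32 + t\right) = \left(32 + t\right) \left(a + t\right)$)
$\left(2 + 1 G\right) T{\left(7 - 13,7 \right)} = \left(2 + 1 \left(- \frac{4}{5}\right)\right) \left(7^{2} + 32 \left(7 - 13\right) + 32 \cdot 7 + \left(7 - 13\right) 7\right) = \left(2 - \frac{4}{5}\right) \left(49 + 32 \left(7 - 13\right) + 224 + \left(7 - 13\right) 7\right) = \frac{6 \left(49 + 32 \left(-6\right) + 224 - 42\right)}{5} = \frac{6 \left(49 - 192 + 224 - 42\right)}{5} = \frac{6}{5} \cdot 39 = \frac{234}{5}$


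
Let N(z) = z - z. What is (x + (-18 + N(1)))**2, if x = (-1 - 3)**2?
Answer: 4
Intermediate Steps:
N(z) = 0
x = 16 (x = (-4)**2 = 16)
(x + (-18 + N(1)))**2 = (16 + (-18 + 0))**2 = (16 - 18)**2 = (-2)**2 = 4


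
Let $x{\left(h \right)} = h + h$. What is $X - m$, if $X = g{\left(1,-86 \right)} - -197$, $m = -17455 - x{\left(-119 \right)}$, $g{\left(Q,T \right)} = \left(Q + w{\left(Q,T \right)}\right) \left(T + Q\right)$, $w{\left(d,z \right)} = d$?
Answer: $17244$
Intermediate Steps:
$x{\left(h \right)} = 2 h$
$g{\left(Q,T \right)} = 2 Q \left(Q + T\right)$ ($g{\left(Q,T \right)} = \left(Q + Q\right) \left(T + Q\right) = 2 Q \left(Q + T\right)$)
$m = -17217$ ($m = -17455 - 2 \left(-119\right) = -17455 - -238 = -17455 + 238 = -17217$)
$X = 27$ ($X = 2 \cdot 1 \left(1 - 86\right) - -197 = 2 \cdot 1 \left(-85\right) + 197 = -170 + 197 = 27$)
$X - m = 27 - -17217 = 27 + 17217 = 17244$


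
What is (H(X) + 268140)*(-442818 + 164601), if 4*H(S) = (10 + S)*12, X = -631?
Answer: -74082788109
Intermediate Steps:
H(S) = 30 + 3*S (H(S) = ((10 + S)*12)/4 = (120 + 12*S)/4 = 30 + 3*S)
(H(X) + 268140)*(-442818 + 164601) = ((30 + 3*(-631)) + 268140)*(-442818 + 164601) = ((30 - 1893) + 268140)*(-278217) = (-1863 + 268140)*(-278217) = 266277*(-278217) = -74082788109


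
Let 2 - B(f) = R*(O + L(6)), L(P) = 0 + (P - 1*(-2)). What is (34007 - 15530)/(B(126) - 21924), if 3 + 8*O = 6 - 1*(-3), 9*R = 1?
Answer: -665172/789227 ≈ -0.84281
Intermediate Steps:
R = ⅑ (R = (⅑)*1 = ⅑ ≈ 0.11111)
L(P) = 2 + P (L(P) = 0 + (P + 2) = 0 + (2 + P) = 2 + P)
O = ¾ (O = -3/8 + (6 - 1*(-3))/8 = -3/8 + (6 + 3)/8 = -3/8 + (⅛)*9 = -3/8 + 9/8 = ¾ ≈ 0.75000)
B(f) = 37/36 (B(f) = 2 - (¾ + (2 + 6))/9 = 2 - (¾ + 8)/9 = 2 - 35/(9*4) = 2 - 1*35/36 = 2 - 35/36 = 37/36)
(34007 - 15530)/(B(126) - 21924) = (34007 - 15530)/(37/36 - 21924) = 18477/(-789227/36) = 18477*(-36/789227) = -665172/789227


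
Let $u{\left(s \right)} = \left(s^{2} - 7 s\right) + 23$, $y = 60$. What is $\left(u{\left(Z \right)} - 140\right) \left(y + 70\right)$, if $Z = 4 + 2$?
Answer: $-15990$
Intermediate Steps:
$Z = 6$
$u{\left(s \right)} = 23 + s^{2} - 7 s$
$\left(u{\left(Z \right)} - 140\right) \left(y + 70\right) = \left(\left(23 + 6^{2} - 42\right) - 140\right) \left(60 + 70\right) = \left(\left(23 + 36 - 42\right) - 140\right) 130 = \left(17 - 140\right) 130 = \left(-123\right) 130 = -15990$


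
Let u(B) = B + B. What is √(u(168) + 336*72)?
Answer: 4*√1533 ≈ 156.61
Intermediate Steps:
u(B) = 2*B
√(u(168) + 336*72) = √(2*168 + 336*72) = √(336 + 24192) = √24528 = 4*√1533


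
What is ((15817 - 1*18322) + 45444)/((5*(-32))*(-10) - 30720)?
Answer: -3303/2240 ≈ -1.4746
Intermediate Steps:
((15817 - 1*18322) + 45444)/((5*(-32))*(-10) - 30720) = ((15817 - 18322) + 45444)/(-160*(-10) - 30720) = (-2505 + 45444)/(1600 - 30720) = 42939/(-29120) = 42939*(-1/29120) = -3303/2240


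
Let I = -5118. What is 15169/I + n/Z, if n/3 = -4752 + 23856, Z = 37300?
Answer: -68120221/47725350 ≈ -1.4273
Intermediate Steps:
n = 57312 (n = 3*(-4752 + 23856) = 3*19104 = 57312)
15169/I + n/Z = 15169/(-5118) + 57312/37300 = 15169*(-1/5118) + 57312*(1/37300) = -15169/5118 + 14328/9325 = -68120221/47725350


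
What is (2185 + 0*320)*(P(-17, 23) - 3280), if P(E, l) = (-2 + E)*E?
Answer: -6461045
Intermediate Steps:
P(E, l) = E*(-2 + E)
(2185 + 0*320)*(P(-17, 23) - 3280) = (2185 + 0*320)*(-17*(-2 - 17) - 3280) = (2185 + 0)*(-17*(-19) - 3280) = 2185*(323 - 3280) = 2185*(-2957) = -6461045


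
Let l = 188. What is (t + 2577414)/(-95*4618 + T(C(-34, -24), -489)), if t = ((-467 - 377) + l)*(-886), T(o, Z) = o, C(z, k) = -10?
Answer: -315863/43872 ≈ -7.1996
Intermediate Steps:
t = 581216 (t = ((-467 - 377) + 188)*(-886) = (-844 + 188)*(-886) = -656*(-886) = 581216)
(t + 2577414)/(-95*4618 + T(C(-34, -24), -489)) = (581216 + 2577414)/(-95*4618 - 10) = 3158630/(-438710 - 10) = 3158630/(-438720) = 3158630*(-1/438720) = -315863/43872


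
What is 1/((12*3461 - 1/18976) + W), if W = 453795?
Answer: 18976/9399325151 ≈ 2.0189e-6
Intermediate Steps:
1/((12*3461 - 1/18976) + W) = 1/((12*3461 - 1/18976) + 453795) = 1/((41532 - 1*1/18976) + 453795) = 1/((41532 - 1/18976) + 453795) = 1/(788111231/18976 + 453795) = 1/(9399325151/18976) = 18976/9399325151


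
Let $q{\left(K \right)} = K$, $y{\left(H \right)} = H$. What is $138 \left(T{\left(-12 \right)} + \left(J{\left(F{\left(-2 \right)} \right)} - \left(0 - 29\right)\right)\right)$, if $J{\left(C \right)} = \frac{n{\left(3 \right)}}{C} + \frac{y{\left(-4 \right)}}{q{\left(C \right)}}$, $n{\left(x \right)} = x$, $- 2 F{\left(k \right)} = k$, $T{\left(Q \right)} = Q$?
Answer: $2208$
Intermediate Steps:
$F{\left(k \right)} = - \frac{k}{2}$
$J{\left(C \right)} = - \frac{1}{C}$ ($J{\left(C \right)} = \frac{3}{C} - \frac{4}{C} = - \frac{1}{C}$)
$138 \left(T{\left(-12 \right)} + \left(J{\left(F{\left(-2 \right)} \right)} - \left(0 - 29\right)\right)\right) = 138 \left(-12 - \left(-29 + \frac{1}{\left(- \frac{1}{2}\right) \left(-2\right)}\right)\right) = 138 \left(-12 - -28\right) = 138 \left(-12 + \left(\left(-1\right) 1 + 29\right)\right) = 138 \left(-12 + \left(-1 + 29\right)\right) = 138 \left(-12 + 28\right) = 138 \cdot 16 = 2208$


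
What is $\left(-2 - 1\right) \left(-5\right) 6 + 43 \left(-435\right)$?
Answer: $-18615$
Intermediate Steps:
$\left(-2 - 1\right) \left(-5\right) 6 + 43 \left(-435\right) = \left(-2 - 1\right) \left(-5\right) 6 - 18705 = \left(-3\right) \left(-5\right) 6 - 18705 = 15 \cdot 6 - 18705 = 90 - 18705 = -18615$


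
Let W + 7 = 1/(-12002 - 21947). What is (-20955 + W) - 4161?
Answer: -852900728/33949 ≈ -25123.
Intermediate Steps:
W = -237644/33949 (W = -7 + 1/(-12002 - 21947) = -7 + 1/(-33949) = -7 - 1/33949 = -237644/33949 ≈ -7.0000)
(-20955 + W) - 4161 = (-20955 - 237644/33949) - 4161 = -711638939/33949 - 4161 = -852900728/33949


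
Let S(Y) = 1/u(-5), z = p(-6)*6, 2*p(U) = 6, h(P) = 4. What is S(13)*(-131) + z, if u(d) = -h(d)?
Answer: 203/4 ≈ 50.750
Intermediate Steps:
p(U) = 3 (p(U) = (1/2)*6 = 3)
u(d) = -4 (u(d) = -1*4 = -4)
z = 18 (z = 3*6 = 18)
S(Y) = -1/4 (S(Y) = 1/(-4) = -1/4)
S(13)*(-131) + z = -1/4*(-131) + 18 = 131/4 + 18 = 203/4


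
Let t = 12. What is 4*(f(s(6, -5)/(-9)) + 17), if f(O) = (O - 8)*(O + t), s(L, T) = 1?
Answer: -25736/81 ≈ -317.73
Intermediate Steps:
f(O) = (-8 + O)*(12 + O) (f(O) = (O - 8)*(O + 12) = (-8 + O)*(12 + O))
4*(f(s(6, -5)/(-9)) + 17) = 4*((-96 + (1/(-9))² + 4*(1/(-9))) + 17) = 4*((-96 + (1*(-⅑))² + 4*(1*(-⅑))) + 17) = 4*((-96 + (-⅑)² + 4*(-⅑)) + 17) = 4*((-96 + 1/81 - 4/9) + 17) = 4*(-7811/81 + 17) = 4*(-6434/81) = -25736/81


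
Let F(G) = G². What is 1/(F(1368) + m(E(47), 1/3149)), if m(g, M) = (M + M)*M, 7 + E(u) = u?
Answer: 9916201/18557416540226 ≈ 5.3435e-7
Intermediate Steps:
E(u) = -7 + u
m(g, M) = 2*M² (m(g, M) = (2*M)*M = 2*M²)
1/(F(1368) + m(E(47), 1/3149)) = 1/(1368² + 2*(1/3149)²) = 1/(1871424 + 2*(1/3149)²) = 1/(1871424 + 2*(1/9916201)) = 1/(1871424 + 2/9916201) = 1/(18557416540226/9916201) = 9916201/18557416540226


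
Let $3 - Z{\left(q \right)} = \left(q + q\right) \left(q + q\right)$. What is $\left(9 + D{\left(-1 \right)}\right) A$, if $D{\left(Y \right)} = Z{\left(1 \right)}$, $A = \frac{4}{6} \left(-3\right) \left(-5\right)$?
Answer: $80$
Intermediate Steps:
$A = 10$ ($A = 4 \cdot \frac{1}{6} \left(-3\right) \left(-5\right) = \frac{2}{3} \left(-3\right) \left(-5\right) = \left(-2\right) \left(-5\right) = 10$)
$Z{\left(q \right)} = 3 - 4 q^{2}$ ($Z{\left(q \right)} = 3 - \left(q + q\right) \left(q + q\right) = 3 - 2 q 2 q = 3 - 4 q^{2}$)
$D{\left(Y \right)} = -1$ ($D{\left(Y \right)} = 3 - 4 \cdot 1^{2} = 3 - 4 = -1$)
$\left(9 + D{\left(-1 \right)}\right) A = \left(9 - 1\right) 10 = 8 \cdot 10 = 80$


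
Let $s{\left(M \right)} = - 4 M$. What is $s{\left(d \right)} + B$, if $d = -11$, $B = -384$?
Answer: $-340$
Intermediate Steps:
$s{\left(d \right)} + B = \left(-4\right) \left(-11\right) - 384 = 44 - 384 = -340$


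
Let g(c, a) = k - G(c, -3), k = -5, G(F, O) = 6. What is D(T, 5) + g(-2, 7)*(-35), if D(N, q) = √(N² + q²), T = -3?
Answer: 385 + √34 ≈ 390.83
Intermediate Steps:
g(c, a) = -11 (g(c, a) = -5 - 1*6 = -5 - 6 = -11)
D(T, 5) + g(-2, 7)*(-35) = √((-3)² + 5²) - 11*(-35) = √(9 + 25) + 385 = √34 + 385 = 385 + √34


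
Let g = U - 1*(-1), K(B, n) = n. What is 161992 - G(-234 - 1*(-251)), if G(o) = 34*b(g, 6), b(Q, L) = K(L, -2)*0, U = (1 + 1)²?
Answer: 161992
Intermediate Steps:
U = 4 (U = 2² = 4)
g = 5 (g = 4 - 1*(-1) = 4 + 1 = 5)
b(Q, L) = 0 (b(Q, L) = -2*0 = 0)
G(o) = 0 (G(o) = 34*0 = 0)
161992 - G(-234 - 1*(-251)) = 161992 - 1*0 = 161992 + 0 = 161992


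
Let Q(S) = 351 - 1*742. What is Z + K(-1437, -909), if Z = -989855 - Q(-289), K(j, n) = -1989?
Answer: -991453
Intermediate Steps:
Q(S) = -391 (Q(S) = 351 - 742 = -391)
Z = -989464 (Z = -989855 - 1*(-391) = -989855 + 391 = -989464)
Z + K(-1437, -909) = -989464 - 1989 = -991453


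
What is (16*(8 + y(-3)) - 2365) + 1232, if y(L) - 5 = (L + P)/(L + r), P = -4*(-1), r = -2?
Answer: -4641/5 ≈ -928.20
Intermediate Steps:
P = 4
y(L) = 5 + (4 + L)/(-2 + L) (y(L) = 5 + (L + 4)/(L - 2) = 5 + (4 + L)/(-2 + L))
(16*(8 + y(-3)) - 2365) + 1232 = (16*(8 + 6*(-1 - 3)/(-2 - 3)) - 2365) + 1232 = (16*(8 + 6*(-4)/(-5)) - 2365) + 1232 = (16*(8 + 6*(-⅕)*(-4)) - 2365) + 1232 = (16*(8 + 24/5) - 2365) + 1232 = (16*(64/5) - 2365) + 1232 = (1024/5 - 2365) + 1232 = -10801/5 + 1232 = -4641/5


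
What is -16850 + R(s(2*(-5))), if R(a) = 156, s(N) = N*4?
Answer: -16694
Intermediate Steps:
s(N) = 4*N
-16850 + R(s(2*(-5))) = -16850 + 156 = -16694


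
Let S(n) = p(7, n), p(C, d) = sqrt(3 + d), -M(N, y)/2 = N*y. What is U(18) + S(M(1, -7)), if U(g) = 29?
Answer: 29 + sqrt(17) ≈ 33.123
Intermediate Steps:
M(N, y) = -2*N*y
S(n) = sqrt(3 + n)
U(18) + S(M(1, -7)) = 29 + sqrt(3 - 2*1*(-7)) = 29 + sqrt(3 + 14) = 29 + sqrt(17)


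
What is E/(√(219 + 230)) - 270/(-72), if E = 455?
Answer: 15/4 + 455*√449/449 ≈ 25.223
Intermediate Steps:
E/(√(219 + 230)) - 270/(-72) = 455/(√(219 + 230)) - 270/(-72) = 455/(√449) - 270*(-1/72) = 455*(√449/449) + 15/4 = 455*√449/449 + 15/4 = 15/4 + 455*√449/449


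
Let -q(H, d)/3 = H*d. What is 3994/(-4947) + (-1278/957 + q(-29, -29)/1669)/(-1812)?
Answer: -1281875913217/1590837679068 ≈ -0.80579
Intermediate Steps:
q(H, d) = -3*H*d
3994/(-4947) + (-1278/957 + q(-29, -29)/1669)/(-1812) = 3994/(-4947) + (-1278/957 - 3*(-29)*(-29)/1669)/(-1812) = 3994*(-1/4947) + (-1278*1/957 - 2523*1/1669)*(-1/1812) = -3994/4947 + (-426/319 - 2523/1669)*(-1/1812) = -3994/4947 - 1515831/532411*(-1/1812) = -3994/4947 + 505277/321576244 = -1281875913217/1590837679068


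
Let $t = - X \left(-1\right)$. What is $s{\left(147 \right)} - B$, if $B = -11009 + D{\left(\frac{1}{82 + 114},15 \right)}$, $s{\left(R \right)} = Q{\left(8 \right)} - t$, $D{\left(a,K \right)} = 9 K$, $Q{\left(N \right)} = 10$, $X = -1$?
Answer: $10885$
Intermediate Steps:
$t = -1$ ($t = \left(-1\right) \left(-1\right) \left(-1\right) = 1 \left(-1\right) = -1$)
$s{\left(R \right)} = 11$ ($s{\left(R \right)} = 10 - -1 = 10 + 1 = 11$)
$B = -10874$ ($B = -11009 + 9 \cdot 15 = -11009 + 135 = -10874$)
$s{\left(147 \right)} - B = 11 - -10874 = 11 + 10874 = 10885$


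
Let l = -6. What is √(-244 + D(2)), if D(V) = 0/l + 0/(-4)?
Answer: 2*I*√61 ≈ 15.62*I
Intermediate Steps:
D(V) = 0 (D(V) = 0/(-6) + 0/(-4) = 0*(-⅙) + 0*(-¼) = 0 + 0 = 0)
√(-244 + D(2)) = √(-244 + 0) = √(-244) = 2*I*√61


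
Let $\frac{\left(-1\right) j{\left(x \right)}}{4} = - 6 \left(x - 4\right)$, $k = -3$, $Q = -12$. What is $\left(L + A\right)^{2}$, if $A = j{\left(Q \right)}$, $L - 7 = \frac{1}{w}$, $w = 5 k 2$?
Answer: $\frac{127938721}{900} \approx 1.4215 \cdot 10^{5}$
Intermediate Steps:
$j{\left(x \right)} = -96 + 24 x$ ($j{\left(x \right)} = - 4 \left(- 6 \left(x - 4\right)\right) = - 4 \left(- 6 \left(-4 + x\right)\right) = - 4 \left(24 - 6 x\right) = -96 + 24 x$)
$w = -30$ ($w = 5 \left(-3\right) 2 = \left(-15\right) 2 = -30$)
$L = \frac{209}{30}$ ($L = 7 + \frac{1}{-30} = 7 - \frac{1}{30} = \frac{209}{30} \approx 6.9667$)
$A = -384$ ($A = -96 + 24 \left(-12\right) = -96 - 288 = -384$)
$\left(L + A\right)^{2} = \left(\frac{209}{30} - 384\right)^{2} = \left(- \frac{11311}{30}\right)^{2} = \frac{127938721}{900}$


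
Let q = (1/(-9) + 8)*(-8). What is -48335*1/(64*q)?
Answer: 435015/36352 ≈ 11.967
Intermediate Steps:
q = -568/9 (q = (-1/9 + 8)*(-8) = (71/9)*(-8) = -568/9 ≈ -63.111)
-48335*1/(64*q) = -48335/((-568/9*64)) = -48335/(-36352/9) = -48335*(-9/36352) = 435015/36352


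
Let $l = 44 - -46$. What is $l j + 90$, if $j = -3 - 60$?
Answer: $-5580$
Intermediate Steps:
$j = -63$
$l = 90$ ($l = 44 + 46 = 90$)
$l j + 90 = 90 \left(-63\right) + 90 = -5670 + 90 = -5580$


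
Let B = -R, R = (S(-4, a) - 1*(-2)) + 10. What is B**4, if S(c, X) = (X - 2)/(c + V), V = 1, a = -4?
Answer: 38416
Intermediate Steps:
S(c, X) = (-2 + X)/(1 + c) (S(c, X) = (X - 2)/(c + 1) = (-2 + X)/(1 + c))
R = 14 (R = ((-2 - 4)/(1 - 4) - 1*(-2)) + 10 = (-6/(-3) + 2) + 10 = (-1/3*(-6) + 2) + 10 = (2 + 2) + 10 = 4 + 10 = 14)
B = -14 (B = -1*14 = -14)
B**4 = (-14)**4 = 38416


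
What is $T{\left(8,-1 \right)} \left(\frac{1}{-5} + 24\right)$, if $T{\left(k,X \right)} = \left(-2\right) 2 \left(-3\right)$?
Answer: $\frac{1428}{5} \approx 285.6$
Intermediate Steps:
$T{\left(k,X \right)} = 12$ ($T{\left(k,X \right)} = \left(-4\right) \left(-3\right) = 12$)
$T{\left(8,-1 \right)} \left(\frac{1}{-5} + 24\right) = 12 \left(\frac{1}{-5} + 24\right) = 12 \left(- \frac{1}{5} + 24\right) = 12 \cdot \frac{119}{5} = \frac{1428}{5}$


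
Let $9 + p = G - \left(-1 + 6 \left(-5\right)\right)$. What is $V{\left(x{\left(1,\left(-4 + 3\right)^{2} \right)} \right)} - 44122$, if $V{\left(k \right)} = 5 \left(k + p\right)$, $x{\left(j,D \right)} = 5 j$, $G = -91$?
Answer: $-44442$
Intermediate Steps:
$p = -69$ ($p = -9 - \left(90 - 30\right) = -9 - 60 = -69$)
$V{\left(k \right)} = -345 + 5 k$ ($V{\left(k \right)} = 5 \left(k - 69\right) = 5 \left(-69 + k\right) = -345 + 5 k$)
$V{\left(x{\left(1,\left(-4 + 3\right)^{2} \right)} \right)} - 44122 = \left(-345 + 5 \cdot 5 \cdot 1\right) - 44122 = \left(-345 + 5 \cdot 5\right) - 44122 = \left(-345 + 25\right) - 44122 = -320 - 44122 = -44442$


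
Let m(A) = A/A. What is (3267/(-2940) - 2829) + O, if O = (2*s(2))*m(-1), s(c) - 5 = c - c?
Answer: -2763709/980 ≈ -2820.1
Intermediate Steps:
s(c) = 5 (s(c) = 5 + (c - c) = 5 + 0 = 5)
m(A) = 1
O = 10 (O = (2*5)*1 = 10*1 = 10)
(3267/(-2940) - 2829) + O = (3267/(-2940) - 2829) + 10 = (3267*(-1/2940) - 2829) + 10 = (-1089/980 - 2829) + 10 = -2773509/980 + 10 = -2763709/980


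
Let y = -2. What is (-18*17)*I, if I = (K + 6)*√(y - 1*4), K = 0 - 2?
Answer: -1224*I*√6 ≈ -2998.2*I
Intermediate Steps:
K = -2
I = 4*I*√6 (I = (-2 + 6)*√(-2 - 1*4) = 4*√(-2 - 4) = 4*√(-6) = 4*(I*√6) = 4*I*√6 ≈ 9.798*I)
(-18*17)*I = (-18*17)*(4*I*√6) = -1224*I*√6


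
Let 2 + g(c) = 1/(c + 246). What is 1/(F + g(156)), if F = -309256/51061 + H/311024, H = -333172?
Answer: -114004303188/1040325901469 ≈ -0.10959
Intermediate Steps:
g(c) = -2 + 1/(246 + c) (g(c) = -2 + 1/(c + 246) = -2 + 1/(246 + c))
F = -4042790487/567185588 (F = -309256/51061 - 333172/311024 = -309256*1/51061 - 333172*1/311024 = -309256/51061 - 11899/11108 = -4042790487/567185588 ≈ -7.1278)
1/(F + g(156)) = 1/(-4042790487/567185588 + (-491 - 2*156)/(246 + 156)) = 1/(-4042790487/567185588 + (-491 - 312)/402) = 1/(-4042790487/567185588 + (1/402)*(-803)) = 1/(-4042790487/567185588 - 803/402) = 1/(-1040325901469/114004303188) = -114004303188/1040325901469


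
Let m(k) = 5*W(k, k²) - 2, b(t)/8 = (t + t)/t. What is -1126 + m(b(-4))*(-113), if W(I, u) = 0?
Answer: -900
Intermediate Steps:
b(t) = 16 (b(t) = 8*((t + t)/t) = 8*((2*t)/t) = 8*2 = 16)
m(k) = -2 (m(k) = 5*0 - 2 = 0 - 2 = -2)
-1126 + m(b(-4))*(-113) = -1126 - 2*(-113) = -1126 + 226 = -900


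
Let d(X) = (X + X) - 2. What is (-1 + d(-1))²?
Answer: 25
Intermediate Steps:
d(X) = -2 + 2*X (d(X) = 2*X - 2 = -2 + 2*X)
(-1 + d(-1))² = (-1 + (-2 + 2*(-1)))² = (-1 + (-2 - 2))² = (-1 - 4)² = (-5)² = 25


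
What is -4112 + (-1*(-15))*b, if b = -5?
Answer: -4187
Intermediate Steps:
-4112 + (-1*(-15))*b = -4112 - 1*(-15)*(-5) = -4112 + 15*(-5) = -4112 - 75 = -4187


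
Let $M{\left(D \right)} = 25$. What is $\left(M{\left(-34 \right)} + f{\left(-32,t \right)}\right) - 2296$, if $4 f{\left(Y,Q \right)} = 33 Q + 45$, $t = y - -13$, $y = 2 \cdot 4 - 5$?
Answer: $- \frac{8511}{4} \approx -2127.8$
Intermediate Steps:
$y = 3$ ($y = 8 - 5 = 3$)
$t = 16$ ($t = 3 - -13 = 3 + 13 = 16$)
$f{\left(Y,Q \right)} = \frac{45}{4} + \frac{33 Q}{4}$ ($f{\left(Y,Q \right)} = \frac{33 Q + 45}{4} = \frac{45 + 33 Q}{4} = \frac{45}{4} + \frac{33 Q}{4}$)
$\left(M{\left(-34 \right)} + f{\left(-32,t \right)}\right) - 2296 = \left(25 + \left(\frac{45}{4} + \frac{33}{4} \cdot 16\right)\right) - 2296 = \left(25 + \left(\frac{45}{4} + 132\right)\right) - 2296 = \left(25 + \frac{573}{4}\right) - 2296 = \frac{673}{4} - 2296 = - \frac{8511}{4}$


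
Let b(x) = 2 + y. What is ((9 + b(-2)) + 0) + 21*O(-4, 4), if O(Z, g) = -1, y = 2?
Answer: -8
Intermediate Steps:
b(x) = 4 (b(x) = 2 + 2 = 4)
((9 + b(-2)) + 0) + 21*O(-4, 4) = ((9 + 4) + 0) + 21*(-1) = (13 + 0) - 21 = 13 - 21 = -8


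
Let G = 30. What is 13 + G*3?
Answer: 103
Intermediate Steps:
13 + G*3 = 13 + 30*3 = 13 + 90 = 103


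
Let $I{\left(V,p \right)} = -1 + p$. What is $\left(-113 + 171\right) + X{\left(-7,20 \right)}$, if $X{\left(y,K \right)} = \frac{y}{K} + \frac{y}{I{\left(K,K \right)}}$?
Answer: $\frac{21767}{380} \approx 57.282$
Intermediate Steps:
$X{\left(y,K \right)} = \frac{y}{K} + \frac{y}{-1 + K}$
$\left(-113 + 171\right) + X{\left(-7,20 \right)} = \left(-113 + 171\right) - \frac{7 \left(-1 + 2 \cdot 20\right)}{20 \left(-1 + 20\right)} = 58 - \frac{7 \left(-1 + 40\right)}{20 \cdot 19} = 58 - \frac{7}{20} \cdot \frac{1}{19} \cdot 39 = 58 - \frac{273}{380} = \frac{21767}{380}$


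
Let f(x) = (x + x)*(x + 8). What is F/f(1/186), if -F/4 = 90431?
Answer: -6257101752/1489 ≈ -4.2022e+6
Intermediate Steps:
F = -361724 (F = -4*90431 = -361724)
f(x) = 2*x*(8 + x) (f(x) = (2*x)*(8 + x) = 2*x*(8 + x))
F/f(1/186) = -361724*93/(8 + 1/186) = -361724/(2*(1/186)*(1489/186)) = -361724/1489/17298 = -361724*17298/1489 = -6257101752/1489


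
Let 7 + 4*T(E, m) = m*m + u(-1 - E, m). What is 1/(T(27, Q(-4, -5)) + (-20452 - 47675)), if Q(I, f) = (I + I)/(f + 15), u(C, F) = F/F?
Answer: -50/3406417 ≈ -1.4678e-5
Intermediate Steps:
u(C, F) = 1
Q(I, f) = 2*I/(15 + f) (Q(I, f) = (2*I)/(15 + f) = 2*I/(15 + f))
T(E, m) = -3/2 + m**2/4 (T(E, m) = -7/4 + (m*m + 1)/4 = -7/4 + (m**2 + 1)/4 = -7/4 + (1 + m**2)/4 = -7/4 + (1/4 + m**2/4) = -3/2 + m**2/4)
1/(T(27, Q(-4, -5)) + (-20452 - 47675)) = 1/((-3/2 + (2*(-4)/(15 - 5))**2/4) + (-20452 - 47675)) = 1/((-3/2 + (2*(-4)/10)**2/4) - 68127) = 1/((-3/2 + (2*(-4)*(1/10))**2/4) - 68127) = 1/((-3/2 + (-4/5)**2/4) - 68127) = 1/((-3/2 + (1/4)*(16/25)) - 68127) = 1/((-3/2 + 4/25) - 68127) = 1/(-67/50 - 68127) = 1/(-3406417/50) = -50/3406417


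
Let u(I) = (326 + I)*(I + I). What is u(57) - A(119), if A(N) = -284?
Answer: 43946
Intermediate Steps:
u(I) = 2*I*(326 + I) (u(I) = (326 + I)*(2*I) = 2*I*(326 + I))
u(57) - A(119) = 2*57*(326 + 57) - 1*(-284) = 2*57*383 + 284 = 43662 + 284 = 43946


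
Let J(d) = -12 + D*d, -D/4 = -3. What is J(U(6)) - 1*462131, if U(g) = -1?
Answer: -462155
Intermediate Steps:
D = 12 (D = -4*(-3) = 12)
J(d) = -12 + 12*d
J(U(6)) - 1*462131 = (-12 + 12*(-1)) - 1*462131 = (-12 - 12) - 462131 = -24 - 462131 = -462155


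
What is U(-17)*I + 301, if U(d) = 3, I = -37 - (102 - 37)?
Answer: -5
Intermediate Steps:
I = -102 (I = -37 - 1*65 = -37 - 65 = -102)
U(-17)*I + 301 = 3*(-102) + 301 = -306 + 301 = -5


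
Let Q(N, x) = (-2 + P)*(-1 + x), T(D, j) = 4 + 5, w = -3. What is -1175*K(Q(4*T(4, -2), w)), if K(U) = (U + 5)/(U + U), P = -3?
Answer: -5875/8 ≈ -734.38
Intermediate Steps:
T(D, j) = 9
Q(N, x) = 5 - 5*x (Q(N, x) = (-2 - 3)*(-1 + x) = -5*(-1 + x) = 5 - 5*x)
K(U) = (5 + U)/(2*U) (K(U) = (5 + U)/((2*U)) = (5 + U)*(1/(2*U)) = (5 + U)/(2*U))
-1175*K(Q(4*T(4, -2), w)) = -1175*(5 + (5 - 5*(-3)))/(2*(5 - 5*(-3))) = -1175*(5 + (5 + 15))/(2*(5 + 15)) = -1175*(5 + 20)/(2*20) = -1175*25/(2*20) = -1175*5/8 = -5875/8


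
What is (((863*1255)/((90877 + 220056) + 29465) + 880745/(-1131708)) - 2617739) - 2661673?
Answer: -338965496039973083/64205189964 ≈ -5.2794e+6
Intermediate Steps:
(((863*1255)/((90877 + 220056) + 29465) + 880745/(-1131708)) - 2617739) - 2661673 = ((1083065/(310933 + 29465) + 880745*(-1/1131708)) - 2617739) - 2661673 = ((1083065/340398 - 880745/1131708) - 2617739) - 2661673 = (154318248085/64205189964 - 2617739) - 2661673 = -168072275452923311/64205189964 - 2661673 = -338965496039973083/64205189964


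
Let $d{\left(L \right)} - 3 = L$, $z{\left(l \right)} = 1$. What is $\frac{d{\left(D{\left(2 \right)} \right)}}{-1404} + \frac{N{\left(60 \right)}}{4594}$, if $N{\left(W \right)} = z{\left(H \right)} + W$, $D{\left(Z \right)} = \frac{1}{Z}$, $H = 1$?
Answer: $\frac{69565}{6449976} \approx 0.010785$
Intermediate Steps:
$d{\left(L \right)} = 3 + L$
$N{\left(W \right)} = 1 + W$
$\frac{d{\left(D{\left(2 \right)} \right)}}{-1404} + \frac{N{\left(60 \right)}}{4594} = \frac{3 + \frac{1}{2}}{-1404} + \frac{1 + 60}{4594} = \left(3 + \frac{1}{2}\right) \left(- \frac{1}{1404}\right) + 61 \cdot \frac{1}{4594} = \frac{7}{2} \left(- \frac{1}{1404}\right) + \frac{61}{4594} = - \frac{7}{2808} + \frac{61}{4594} = \frac{69565}{6449976}$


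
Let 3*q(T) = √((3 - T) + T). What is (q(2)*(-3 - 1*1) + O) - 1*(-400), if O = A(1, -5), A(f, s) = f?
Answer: 401 - 4*√3/3 ≈ 398.69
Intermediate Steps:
O = 1
q(T) = √3/3 (q(T) = √((3 - T) + T)/3 = √3/3)
(q(2)*(-3 - 1*1) + O) - 1*(-400) = ((√3/3)*(-3 - 1*1) + 1) - 1*(-400) = ((√3/3)*(-3 - 1) + 1) + 400 = ((√3/3)*(-4) + 1) + 400 = (-4*√3/3 + 1) + 400 = (1 - 4*√3/3) + 400 = 401 - 4*√3/3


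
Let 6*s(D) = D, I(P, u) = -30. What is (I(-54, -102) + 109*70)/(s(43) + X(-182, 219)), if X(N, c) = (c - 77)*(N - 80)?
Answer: -45600/223181 ≈ -0.20432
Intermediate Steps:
s(D) = D/6
X(N, c) = (-80 + N)*(-77 + c) (X(N, c) = (-77 + c)*(-80 + N) = (-80 + N)*(-77 + c))
(I(-54, -102) + 109*70)/(s(43) + X(-182, 219)) = (-30 + 109*70)/((1/6)*43 + (6160 - 80*219 - 77*(-182) - 182*219)) = (-30 + 7630)/(43/6 + (6160 - 17520 + 14014 - 39858)) = 7600/(43/6 - 37204) = 7600/(-223181/6) = 7600*(-6/223181) = -45600/223181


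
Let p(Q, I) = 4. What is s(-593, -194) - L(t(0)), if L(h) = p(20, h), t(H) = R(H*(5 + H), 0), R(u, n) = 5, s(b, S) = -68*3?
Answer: -208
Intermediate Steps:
s(b, S) = -204 (s(b, S) = -17*12 = -204)
t(H) = 5
L(h) = 4
s(-593, -194) - L(t(0)) = -204 - 1*4 = -204 - 4 = -208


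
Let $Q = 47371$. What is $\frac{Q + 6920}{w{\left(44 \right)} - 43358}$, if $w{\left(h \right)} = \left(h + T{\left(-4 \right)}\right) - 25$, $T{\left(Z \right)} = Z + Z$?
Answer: $- \frac{18097}{14449} \approx -1.2525$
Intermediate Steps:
$T{\left(Z \right)} = 2 Z$
$w{\left(h \right)} = -33 + h$ ($w{\left(h \right)} = \left(h + 2 \left(-4\right)\right) - 25 = \left(h - 8\right) - 25 = \left(-8 + h\right) - 25 = -33 + h$)
$\frac{Q + 6920}{w{\left(44 \right)} - 43358} = \frac{47371 + 6920}{\left(-33 + 44\right) - 43358} = \frac{54291}{11 - 43358} = \frac{54291}{-43347} = 54291 \left(- \frac{1}{43347}\right) = - \frac{18097}{14449}$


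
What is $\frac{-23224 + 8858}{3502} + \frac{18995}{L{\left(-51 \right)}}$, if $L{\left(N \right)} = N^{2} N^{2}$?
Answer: $- \frac{2856539914}{696815703} \approx -4.0994$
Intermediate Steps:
$L{\left(N \right)} = N^{4}$
$\frac{-23224 + 8858}{3502} + \frac{18995}{L{\left(-51 \right)}} = \frac{-23224 + 8858}{3502} + \frac{18995}{\left(-51\right)^{4}} = \left(-14366\right) \frac{1}{3502} + \frac{18995}{6765201} = - \frac{7183}{1751} + 18995 \cdot \frac{1}{6765201} = - \frac{7183}{1751} + \frac{18995}{6765201} = - \frac{2856539914}{696815703}$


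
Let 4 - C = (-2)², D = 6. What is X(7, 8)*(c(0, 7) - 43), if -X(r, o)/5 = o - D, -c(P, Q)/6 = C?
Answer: 430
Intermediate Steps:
C = 0 (C = 4 - 1*(-2)² = 4 - 1*4 = 4 - 4 = 0)
c(P, Q) = 0 (c(P, Q) = -6*0 = 0)
X(r, o) = 30 - 5*o (X(r, o) = -5*(o - 1*6) = -5*(o - 6) = -5*(-6 + o) = 30 - 5*o)
X(7, 8)*(c(0, 7) - 43) = (30 - 5*8)*(0 - 43) = (30 - 40)*(-43) = -10*(-43) = 430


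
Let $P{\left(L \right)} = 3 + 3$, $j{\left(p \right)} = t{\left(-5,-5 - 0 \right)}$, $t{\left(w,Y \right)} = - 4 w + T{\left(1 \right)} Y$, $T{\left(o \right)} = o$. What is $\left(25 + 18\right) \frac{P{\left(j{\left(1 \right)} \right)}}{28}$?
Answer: $\frac{129}{14} \approx 9.2143$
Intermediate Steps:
$t{\left(w,Y \right)} = Y - 4 w$ ($t{\left(w,Y \right)} = - 4 w + 1 Y = - 4 w + Y = Y - 4 w$)
$j{\left(p \right)} = 15$ ($j{\left(p \right)} = \left(-5 - 0\right) - -20 = \left(-5 + 0\right) + 20 = -5 + 20 = 15$)
$P{\left(L \right)} = 6$
$\left(25 + 18\right) \frac{P{\left(j{\left(1 \right)} \right)}}{28} = \left(25 + 18\right) \frac{6}{28} = 43 \cdot 6 \cdot \frac{1}{28} = 43 \cdot \frac{3}{14} = \frac{129}{14}$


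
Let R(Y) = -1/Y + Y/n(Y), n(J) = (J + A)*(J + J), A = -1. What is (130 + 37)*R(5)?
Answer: -501/40 ≈ -12.525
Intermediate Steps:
n(J) = 2*J*(-1 + J) (n(J) = (J - 1)*(J + J) = (-1 + J)*(2*J) = 2*J*(-1 + J))
R(Y) = 1/(2*(-1 + Y)) - 1/Y (R(Y) = -1/Y + Y/((2*Y*(-1 + Y))) = -1/Y + Y*(1/(2*Y*(-1 + Y))) = -1/Y + 1/(2*(-1 + Y)) = 1/(2*(-1 + Y)) - 1/Y)
(130 + 37)*R(5) = (130 + 37)*((½)*(2 - 1*5)/(5*(-1 + 5))) = 167*((½)*(⅕)*(2 - 5)/4) = 167*((½)*(⅕)*(¼)*(-3)) = 167*(-3/40) = -501/40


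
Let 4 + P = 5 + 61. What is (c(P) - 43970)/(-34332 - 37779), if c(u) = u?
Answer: 14636/24037 ≈ 0.60889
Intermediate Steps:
P = 62 (P = -4 + (5 + 61) = -4 + 66 = 62)
(c(P) - 43970)/(-34332 - 37779) = (62 - 43970)/(-34332 - 37779) = -43908/(-72111) = -43908*(-1/72111) = 14636/24037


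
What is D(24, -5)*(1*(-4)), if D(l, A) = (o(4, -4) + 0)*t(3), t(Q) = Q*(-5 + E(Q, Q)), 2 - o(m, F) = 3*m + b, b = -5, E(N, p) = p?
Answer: -120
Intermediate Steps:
o(m, F) = 7 - 3*m (o(m, F) = 2 - (3*m - 5) = 2 - (-5 + 3*m) = 2 + (5 - 3*m) = 7 - 3*m)
t(Q) = Q*(-5 + Q)
D(l, A) = 30 (D(l, A) = ((7 - 3*4) + 0)*(3*(-5 + 3)) = ((7 - 12) + 0)*(3*(-2)) = (-5 + 0)*(-6) = -5*(-6) = 30)
D(24, -5)*(1*(-4)) = 30*(1*(-4)) = 30*(-4) = -120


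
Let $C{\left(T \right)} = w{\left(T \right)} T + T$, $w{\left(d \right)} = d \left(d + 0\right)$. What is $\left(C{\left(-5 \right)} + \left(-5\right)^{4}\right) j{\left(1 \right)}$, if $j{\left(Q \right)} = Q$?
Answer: $495$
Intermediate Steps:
$w{\left(d \right)} = d^{2}$ ($w{\left(d \right)} = d d = d^{2}$)
$C{\left(T \right)} = T + T^{3}$ ($C{\left(T \right)} = T^{2} T + T = T^{3} + T = T + T^{3}$)
$\left(C{\left(-5 \right)} + \left(-5\right)^{4}\right) j{\left(1 \right)} = \left(\left(-5 + \left(-5\right)^{3}\right) + \left(-5\right)^{4}\right) 1 = \left(\left(-5 - 125\right) + 625\right) 1 = \left(-130 + 625\right) 1 = 495 \cdot 1 = 495$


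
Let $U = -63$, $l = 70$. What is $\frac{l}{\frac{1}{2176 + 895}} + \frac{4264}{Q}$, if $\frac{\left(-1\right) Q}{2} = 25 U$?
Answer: $\frac{338579882}{1575} \approx 2.1497 \cdot 10^{5}$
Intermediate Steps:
$Q = 3150$ ($Q = - 2 \cdot 25 \left(-63\right) = \left(-2\right) \left(-1575\right) = 3150$)
$\frac{l}{\frac{1}{2176 + 895}} + \frac{4264}{Q} = \frac{70}{\frac{1}{2176 + 895}} + \frac{4264}{3150} = \frac{70}{\frac{1}{3071}} + 4264 \cdot \frac{1}{3150} = 70 \frac{1}{\frac{1}{3071}} + \frac{2132}{1575} = 70 \cdot 3071 + \frac{2132}{1575} = 214970 + \frac{2132}{1575} = \frac{338579882}{1575}$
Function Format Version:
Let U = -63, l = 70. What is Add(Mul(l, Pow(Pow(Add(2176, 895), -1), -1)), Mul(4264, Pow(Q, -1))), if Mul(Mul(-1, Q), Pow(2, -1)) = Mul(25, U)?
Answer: Rational(338579882, 1575) ≈ 2.1497e+5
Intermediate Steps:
Q = 3150 (Q = Mul(-2, Mul(25, -63)) = Mul(-2, -1575) = 3150)
Add(Mul(l, Pow(Pow(Add(2176, 895), -1), -1)), Mul(4264, Pow(Q, -1))) = Add(Mul(70, Pow(Pow(Add(2176, 895), -1), -1)), Mul(4264, Pow(3150, -1))) = Add(Mul(70, Pow(Pow(3071, -1), -1)), Mul(4264, Rational(1, 3150))) = Add(Mul(70, Pow(Rational(1, 3071), -1)), Rational(2132, 1575)) = Add(Mul(70, 3071), Rational(2132, 1575)) = Add(214970, Rational(2132, 1575)) = Rational(338579882, 1575)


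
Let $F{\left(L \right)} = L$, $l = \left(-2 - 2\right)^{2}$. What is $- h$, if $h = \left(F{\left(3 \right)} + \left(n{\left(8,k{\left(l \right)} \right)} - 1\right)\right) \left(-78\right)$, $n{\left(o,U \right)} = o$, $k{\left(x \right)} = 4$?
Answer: $780$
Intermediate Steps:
$l = 16$ ($l = \left(-4\right)^{2} = 16$)
$h = -780$ ($h = \left(3 + \left(8 - 1\right)\right) \left(-78\right) = \left(3 + 7\right) \left(-78\right) = 10 \left(-78\right) = -780$)
$- h = \left(-1\right) \left(-780\right) = 780$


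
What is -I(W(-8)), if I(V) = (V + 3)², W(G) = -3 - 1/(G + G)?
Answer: -1/256 ≈ -0.0039063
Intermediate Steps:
W(G) = -3 - 1/(2*G)
I(V) = (3 + V)²
-I(W(-8)) = -(3 + (-3 - ½/(-8)))² = -(3 + (-3 - ½*(-⅛)))² = -(3 + (-3 + 1/16))² = -(3 - 47/16)² = -(1/16)² = -1*1/256 = -1/256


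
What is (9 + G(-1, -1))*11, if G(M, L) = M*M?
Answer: 110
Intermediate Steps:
G(M, L) = M²
(9 + G(-1, -1))*11 = (9 + (-1)²)*11 = (9 + 1)*11 = 10*11 = 110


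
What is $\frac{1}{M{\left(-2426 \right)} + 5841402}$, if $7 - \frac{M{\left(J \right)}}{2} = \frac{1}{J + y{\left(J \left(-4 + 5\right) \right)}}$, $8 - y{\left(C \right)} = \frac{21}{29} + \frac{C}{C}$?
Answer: $\frac{35086}{204951921805} \approx 1.7119 \cdot 10^{-7}$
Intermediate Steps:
$y{\left(C \right)} = \frac{182}{29}$ ($y{\left(C \right)} = 8 - \left(\frac{21}{29} + \frac{C}{C}\right) = 8 - \left(21 \cdot \frac{1}{29} + 1\right) = 8 - \left(\frac{21}{29} + 1\right) = 8 - \frac{50}{29} = \frac{182}{29}$)
$M{\left(J \right)} = 14 - \frac{2}{\frac{182}{29} + J}$ ($M{\left(J \right)} = 14 - \frac{2}{J + \frac{182}{29}} = 14 - \frac{2}{\frac{182}{29} + J}$)
$\frac{1}{M{\left(-2426 \right)} + 5841402} = \frac{1}{\frac{2 \left(1245 + 203 \left(-2426\right)\right)}{182 + 29 \left(-2426\right)} + 5841402} = \frac{1}{\frac{2 \left(1245 - 492478\right)}{182 - 70354} + 5841402} = \frac{1}{2 \frac{1}{-70172} \left(-491233\right) + 5841402} = \frac{1}{2 \left(- \frac{1}{70172}\right) \left(-491233\right) + 5841402} = \frac{1}{\frac{491233}{35086} + 5841402} = \frac{1}{\frac{204951921805}{35086}} = \frac{35086}{204951921805}$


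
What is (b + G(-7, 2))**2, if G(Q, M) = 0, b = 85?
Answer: 7225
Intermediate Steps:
(b + G(-7, 2))**2 = (85 + 0)**2 = 85**2 = 7225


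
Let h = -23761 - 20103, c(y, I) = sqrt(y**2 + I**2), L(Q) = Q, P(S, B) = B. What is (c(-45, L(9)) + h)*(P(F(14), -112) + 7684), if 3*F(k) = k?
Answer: -332138208 + 68148*sqrt(26) ≈ -3.3179e+8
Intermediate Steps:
F(k) = k/3
c(y, I) = sqrt(I**2 + y**2)
h = -43864
(c(-45, L(9)) + h)*(P(F(14), -112) + 7684) = (sqrt(9**2 + (-45)**2) - 43864)*(-112 + 7684) = (sqrt(81 + 2025) - 43864)*7572 = (sqrt(2106) - 43864)*7572 = (9*sqrt(26) - 43864)*7572 = (-43864 + 9*sqrt(26))*7572 = -332138208 + 68148*sqrt(26)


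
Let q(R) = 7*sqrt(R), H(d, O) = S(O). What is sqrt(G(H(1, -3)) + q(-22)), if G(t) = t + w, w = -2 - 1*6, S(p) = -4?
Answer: sqrt(-12 + 7*I*sqrt(22)) ≈ 3.388 + 4.8455*I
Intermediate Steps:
H(d, O) = -4
w = -8 (w = -2 - 6 = -8)
G(t) = -8 + t (G(t) = t - 8 = -8 + t)
sqrt(G(H(1, -3)) + q(-22)) = sqrt((-8 - 4) + 7*sqrt(-22)) = sqrt(-12 + 7*(I*sqrt(22))) = sqrt(-12 + 7*I*sqrt(22))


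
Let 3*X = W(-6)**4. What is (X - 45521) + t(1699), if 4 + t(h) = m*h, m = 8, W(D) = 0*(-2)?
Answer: -31933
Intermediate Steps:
W(D) = 0
X = 0 (X = (1/3)*0**4 = (1/3)*0 = 0)
t(h) = -4 + 8*h
(X - 45521) + t(1699) = (0 - 45521) + (-4 + 8*1699) = -45521 + (-4 + 13592) = -45521 + 13588 = -31933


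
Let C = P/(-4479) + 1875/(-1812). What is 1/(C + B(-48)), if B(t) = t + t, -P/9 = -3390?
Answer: -901772/93645917 ≈ -0.0096296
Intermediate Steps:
P = 30510 (P = -9*(-3390) = 30510)
B(t) = 2*t
C = -7075805/901772 (C = 30510/(-4479) + 1875/(-1812) = 30510*(-1/4479) + 1875*(-1/1812) = -10170/1493 - 625/604 = -7075805/901772 ≈ -7.8466)
1/(C + B(-48)) = 1/(-7075805/901772 + 2*(-48)) = 1/(-7075805/901772 - 96) = 1/(-93645917/901772) = -901772/93645917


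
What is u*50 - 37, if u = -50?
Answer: -2537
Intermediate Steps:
u*50 - 37 = -50*50 - 37 = -2500 - 37 = -2537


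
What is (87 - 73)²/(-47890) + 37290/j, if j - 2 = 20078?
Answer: 89094121/48081560 ≈ 1.8530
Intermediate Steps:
j = 20080 (j = 2 + 20078 = 20080)
(87 - 73)²/(-47890) + 37290/j = (87 - 73)²/(-47890) + 37290/20080 = 14²*(-1/47890) + 37290*(1/20080) = 196*(-1/47890) + 3729/2008 = -98/23945 + 3729/2008 = 89094121/48081560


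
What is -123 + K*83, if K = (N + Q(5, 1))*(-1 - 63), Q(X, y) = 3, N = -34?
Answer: 164549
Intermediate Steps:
K = 1984 (K = (-34 + 3)*(-1 - 63) = -31*(-64) = 1984)
-123 + K*83 = -123 + 1984*83 = -123 + 164672 = 164549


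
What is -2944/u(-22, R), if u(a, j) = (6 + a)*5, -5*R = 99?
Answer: 184/5 ≈ 36.800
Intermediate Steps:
R = -99/5 (R = -1/5*99 = -99/5 ≈ -19.800)
u(a, j) = 30 + 5*a
-2944/u(-22, R) = -2944/(30 + 5*(-22)) = -2944/(30 - 110) = -2944/(-80) = -2944*(-1/80) = 184/5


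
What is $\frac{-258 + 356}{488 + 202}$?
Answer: $\frac{49}{345} \approx 0.14203$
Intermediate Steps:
$\frac{-258 + 356}{488 + 202} = \frac{98}{690} = 98 \cdot \frac{1}{690} = \frac{49}{345}$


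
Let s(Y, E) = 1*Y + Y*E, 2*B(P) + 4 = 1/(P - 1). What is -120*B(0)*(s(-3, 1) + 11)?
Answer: 1500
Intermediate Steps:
B(P) = -2 + 1/(2*(-1 + P)) (B(P) = -2 + 1/(2*(P - 1)) = -2 + 1/(2*(-1 + P)))
s(Y, E) = Y + E*Y
-120*B(0)*(s(-3, 1) + 11) = -120*(5 - 4*0)/(2*(-1 + 0))*(-3*(1 + 1) + 11) = -120*(1/2)*(5 + 0)/(-1)*(-3*2 + 11) = -120*(1/2)*(-1)*5*(-6 + 11) = -(-300)*5 = -120*(-25/2) = 1500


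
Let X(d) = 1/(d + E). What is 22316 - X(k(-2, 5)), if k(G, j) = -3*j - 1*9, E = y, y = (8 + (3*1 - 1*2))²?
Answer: 1272011/57 ≈ 22316.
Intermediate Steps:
y = 81 (y = (8 + (3 - 2))² = (8 + 1)² = 9² = 81)
E = 81
k(G, j) = -9 - 3*j (k(G, j) = -3*j - 9 = -9 - 3*j)
X(d) = 1/(81 + d) (X(d) = 1/(d + 81) = 1/(81 + d))
22316 - X(k(-2, 5)) = 22316 - 1/(81 + (-9 - 3*5)) = 22316 - 1/(81 + (-9 - 15)) = 22316 - 1/(81 - 24) = 22316 - 1/57 = 1272011/57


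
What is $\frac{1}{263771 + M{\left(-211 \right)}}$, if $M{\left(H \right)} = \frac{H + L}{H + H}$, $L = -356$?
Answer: $\frac{422}{111311929} \approx 3.7911 \cdot 10^{-6}$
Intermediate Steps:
$M{\left(H \right)} = \frac{-356 + H}{2 H}$ ($M{\left(H \right)} = \frac{H - 356}{H + H} = \frac{-356 + H}{2 H}$)
$\frac{1}{263771 + M{\left(-211 \right)}} = \frac{1}{263771 + \frac{-356 - 211}{2 \left(-211\right)}} = \frac{1}{263771 + \frac{1}{2} \left(- \frac{1}{211}\right) \left(-567\right)} = \frac{1}{263771 + \frac{567}{422}} = \frac{1}{\frac{111311929}{422}} = \frac{422}{111311929}$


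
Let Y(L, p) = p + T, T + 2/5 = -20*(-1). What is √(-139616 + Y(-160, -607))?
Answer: I*√3505085/5 ≈ 374.44*I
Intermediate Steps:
T = 98/5 (T = -⅖ - 20*(-1) = -⅖ + 20 = 98/5 ≈ 19.600)
Y(L, p) = 98/5 + p (Y(L, p) = p + 98/5 = 98/5 + p)
√(-139616 + Y(-160, -607)) = √(-139616 + (98/5 - 607)) = √(-139616 - 2937/5) = √(-701017/5) = I*√3505085/5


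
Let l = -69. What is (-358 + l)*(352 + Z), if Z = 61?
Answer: -176351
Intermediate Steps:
(-358 + l)*(352 + Z) = (-358 - 69)*(352 + 61) = -427*413 = -176351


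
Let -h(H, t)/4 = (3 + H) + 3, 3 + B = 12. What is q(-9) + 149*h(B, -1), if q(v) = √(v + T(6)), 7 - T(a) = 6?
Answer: -8940 + 2*I*√2 ≈ -8940.0 + 2.8284*I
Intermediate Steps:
B = 9 (B = -3 + 12 = 9)
T(a) = 1 (T(a) = 7 - 1*6 = 7 - 6 = 1)
h(H, t) = -24 - 4*H (h(H, t) = -4*((3 + H) + 3) = -4*(6 + H) = -24 - 4*H)
q(v) = √(1 + v) (q(v) = √(v + 1) = √(1 + v))
q(-9) + 149*h(B, -1) = √(1 - 9) + 149*(-24 - 4*9) = √(-8) + 149*(-24 - 36) = 2*I*√2 + 149*(-60) = 2*I*√2 - 8940 = -8940 + 2*I*√2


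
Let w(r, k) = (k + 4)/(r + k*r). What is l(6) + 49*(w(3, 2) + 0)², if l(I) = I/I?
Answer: 205/9 ≈ 22.778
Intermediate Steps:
w(r, k) = (4 + k)/(r + k*r)
l(I) = 1
l(6) + 49*(w(3, 2) + 0)² = 1 + 49*((4 + 2)/(3*(1 + 2)) + 0)² = 1 + 49*((⅓)*6/3 + 0)² = 1 + 49*((⅓)*(⅓)*6 + 0)² = 1 + 49*(⅔ + 0)² = 1 + 49*(⅔)² = 1 + 49*(4/9) = 1 + 196/9 = 205/9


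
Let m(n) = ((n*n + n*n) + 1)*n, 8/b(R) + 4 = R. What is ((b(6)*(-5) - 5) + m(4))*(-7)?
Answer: -749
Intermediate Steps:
b(R) = 8/(-4 + R)
m(n) = n*(1 + 2*n²) (m(n) = ((n² + n²) + 1)*n = (2*n² + 1)*n = (1 + 2*n²)*n = n*(1 + 2*n²))
((b(6)*(-5) - 5) + m(4))*(-7) = (((8/(-4 + 6))*(-5) - 5) + (4 + 2*4³))*(-7) = (((8/2)*(-5) - 5) + (4 + 2*64))*(-7) = (((8*(½))*(-5) - 5) + (4 + 128))*(-7) = ((4*(-5) - 5) + 132)*(-7) = ((-20 - 5) + 132)*(-7) = (-25 + 132)*(-7) = 107*(-7) = -749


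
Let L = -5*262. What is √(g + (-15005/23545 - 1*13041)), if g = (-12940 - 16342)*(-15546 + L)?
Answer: √10944632022265322/4709 ≈ 22216.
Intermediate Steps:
L = -1310
g = 493577392 (g = (-12940 - 16342)*(-15546 - 1310) = -29282*(-16856) = 493577392)
√(g + (-15005/23545 - 1*13041)) = √(493577392 + (-15005/23545 - 1*13041)) = √(493577392 + (-15005*1/23545 - 13041)) = √(493577392 + (-3001/4709 - 13041)) = √(493577392 - 61413070/4709) = √(2324194525858/4709) = √10944632022265322/4709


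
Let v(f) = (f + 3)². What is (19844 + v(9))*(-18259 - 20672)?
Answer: -778152828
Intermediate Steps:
v(f) = (3 + f)²
(19844 + v(9))*(-18259 - 20672) = (19844 + (3 + 9)²)*(-18259 - 20672) = (19844 + 12²)*(-38931) = (19844 + 144)*(-38931) = 19988*(-38931) = -778152828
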